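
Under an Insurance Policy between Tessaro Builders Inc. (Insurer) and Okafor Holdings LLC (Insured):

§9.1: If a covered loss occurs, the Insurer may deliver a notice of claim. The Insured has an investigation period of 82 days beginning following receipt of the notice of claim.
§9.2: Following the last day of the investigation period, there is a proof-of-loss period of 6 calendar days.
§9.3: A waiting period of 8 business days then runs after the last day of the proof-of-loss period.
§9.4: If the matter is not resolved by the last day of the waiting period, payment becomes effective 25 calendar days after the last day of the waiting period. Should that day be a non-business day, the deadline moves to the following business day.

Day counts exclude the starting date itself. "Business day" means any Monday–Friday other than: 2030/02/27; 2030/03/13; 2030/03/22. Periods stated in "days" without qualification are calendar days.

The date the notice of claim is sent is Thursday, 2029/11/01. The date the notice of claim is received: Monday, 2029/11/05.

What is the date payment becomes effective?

2030/03/11

The last day of the investigation period: 2029/11/05 + 82 days = 2030/01/26.
The last day of the proof-of-loss period: 2030/01/26 + 6 days = 2030/02/01.
From Friday, 2030/02/01, 8 business days (Feb 4, Feb 5, Feb 6, Feb 7, Feb 8, Feb 11, Feb 12, Feb 13, skipping weekends) brings us to Wednesday, 2030/02/13, which is the last day of the waiting period.
The date payment becomes effective: 25 calendar days after 2030/02/13 is 2030/03/10. That falls on a Sunday, so it rolls to the next business day, Monday, 2030/03/11.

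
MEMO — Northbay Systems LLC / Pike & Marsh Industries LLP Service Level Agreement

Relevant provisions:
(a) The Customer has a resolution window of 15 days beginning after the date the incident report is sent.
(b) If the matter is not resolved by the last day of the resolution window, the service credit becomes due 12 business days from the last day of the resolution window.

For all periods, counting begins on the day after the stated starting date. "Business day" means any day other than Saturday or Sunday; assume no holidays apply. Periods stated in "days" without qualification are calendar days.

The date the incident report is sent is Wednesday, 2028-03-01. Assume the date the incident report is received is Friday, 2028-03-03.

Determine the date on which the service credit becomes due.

2028-04-03

The last day of the resolution window: 2028-03-01 + 15 days = 2028-03-16.
The date on which the service credit becomes due: counting 12 business days from Thursday, 2028-03-16 (Mar 17, Mar 20, Mar 21, Mar 22, …, Mar 30, Mar 31, Apr 3, skipping weekends) reaches Monday, 2028-04-03.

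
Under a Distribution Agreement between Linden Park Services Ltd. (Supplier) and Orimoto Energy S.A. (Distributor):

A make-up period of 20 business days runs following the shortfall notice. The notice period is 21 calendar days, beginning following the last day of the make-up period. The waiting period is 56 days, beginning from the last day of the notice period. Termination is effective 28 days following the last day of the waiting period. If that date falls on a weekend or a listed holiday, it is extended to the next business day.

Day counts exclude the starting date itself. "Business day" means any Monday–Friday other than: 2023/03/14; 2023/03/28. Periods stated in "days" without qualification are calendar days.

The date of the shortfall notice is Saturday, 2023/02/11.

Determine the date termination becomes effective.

2023/06/23

The last day of the make-up period: counting 20 business days from Saturday, 2023/02/11 (Feb 13, Feb 14, Feb 15, Feb 16, …, Mar 8, Mar 9, Mar 10, skipping weekends) reaches Friday, 2023/03/10.
The last day of the notice period: 21 calendar days after 2023/03/10 is 2023/03/31.
The last day of the waiting period: 56 calendar days after 2023/03/31 is 2023/05/26.
The date termination becomes effective: 2023/05/26 + 28 days = 2023/06/23. 2023/06/23 is a Friday and is not a listed holiday, so no roll-forward applies.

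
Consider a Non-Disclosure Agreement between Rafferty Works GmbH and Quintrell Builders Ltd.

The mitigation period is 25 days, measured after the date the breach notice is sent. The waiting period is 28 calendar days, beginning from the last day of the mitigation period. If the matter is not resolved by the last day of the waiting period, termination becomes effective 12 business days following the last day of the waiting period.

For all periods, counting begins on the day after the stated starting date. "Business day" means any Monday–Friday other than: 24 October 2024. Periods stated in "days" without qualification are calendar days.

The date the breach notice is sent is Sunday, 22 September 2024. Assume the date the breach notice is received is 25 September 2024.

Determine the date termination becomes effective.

2 December 2024

Adding 25 calendar days to 22 September 2024 gives 17 October 2024, which is the last day of the mitigation period.
The last day of the waiting period: 28 calendar days after 17 October 2024 is 14 November 2024.
From Thursday, 14 November 2024, 12 business days (Nov 15, Nov 18, Nov 19, Nov 20, …, Nov 28, Nov 29, Dec 2, skipping weekends) brings us to Monday, 2 December 2024, which is the date termination becomes effective.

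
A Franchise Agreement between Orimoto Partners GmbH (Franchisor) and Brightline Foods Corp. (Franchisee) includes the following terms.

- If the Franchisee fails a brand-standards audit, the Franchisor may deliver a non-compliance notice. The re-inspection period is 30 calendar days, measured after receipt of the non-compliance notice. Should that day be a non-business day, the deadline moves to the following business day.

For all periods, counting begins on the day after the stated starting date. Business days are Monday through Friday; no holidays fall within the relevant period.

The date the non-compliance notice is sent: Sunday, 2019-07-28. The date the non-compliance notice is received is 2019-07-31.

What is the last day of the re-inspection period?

The last day of the re-inspection period: 2019-07-31 + 30 days = 2019-08-30. 2019-08-30 is a Friday, so no roll-forward applies.

2019-08-30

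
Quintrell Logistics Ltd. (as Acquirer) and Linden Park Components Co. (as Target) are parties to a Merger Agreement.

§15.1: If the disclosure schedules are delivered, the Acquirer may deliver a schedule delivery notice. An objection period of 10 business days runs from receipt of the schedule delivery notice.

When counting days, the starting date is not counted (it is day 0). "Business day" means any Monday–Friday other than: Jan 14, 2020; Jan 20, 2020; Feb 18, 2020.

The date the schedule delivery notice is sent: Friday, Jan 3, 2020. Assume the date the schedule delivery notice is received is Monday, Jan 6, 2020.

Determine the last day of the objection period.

Jan 22, 2020

The last day of the objection period: counting 10 business days from Monday, Jan 6, 2020 (Jan 7, Jan 8, Jan 9, Jan 10, Jan 13, Jan 15, Jan 16, Jan 17, Jan 21, Jan 22, skipping weekends and the listed holidays on Jan 14, Jan 20) reaches Wednesday, Jan 22, 2020.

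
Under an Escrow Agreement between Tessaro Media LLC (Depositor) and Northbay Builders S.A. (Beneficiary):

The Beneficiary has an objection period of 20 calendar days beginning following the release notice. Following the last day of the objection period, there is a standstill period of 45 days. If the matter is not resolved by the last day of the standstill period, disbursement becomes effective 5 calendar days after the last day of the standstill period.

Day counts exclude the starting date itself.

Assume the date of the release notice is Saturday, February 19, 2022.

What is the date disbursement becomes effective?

April 30, 2022

The last day of the objection period: 20 calendar days after February 19, 2022 is March 11, 2022.
The last day of the standstill period: 45 calendar days after March 11, 2022 is April 25, 2022.
Adding 5 calendar days to April 25, 2022 gives April 30, 2022, which is the date disbursement becomes effective.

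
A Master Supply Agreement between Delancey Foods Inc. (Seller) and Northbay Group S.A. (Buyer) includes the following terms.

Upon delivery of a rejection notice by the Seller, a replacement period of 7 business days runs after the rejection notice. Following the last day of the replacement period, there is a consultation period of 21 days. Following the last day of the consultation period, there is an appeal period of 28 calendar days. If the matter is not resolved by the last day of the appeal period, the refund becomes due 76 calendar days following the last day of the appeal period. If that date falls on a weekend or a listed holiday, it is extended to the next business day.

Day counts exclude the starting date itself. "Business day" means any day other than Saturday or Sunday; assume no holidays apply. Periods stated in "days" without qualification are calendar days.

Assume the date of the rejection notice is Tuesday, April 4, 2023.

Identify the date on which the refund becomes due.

The last day of the replacement period: 7 business days after Tuesday, April 4, 2023, skipping weekends — Apr 5, Apr 6, Apr 7, Apr 10, Apr 11, Apr 12, Apr 13 — lands on Thursday, April 13, 2023.
Adding 21 calendar days to April 13, 2023 gives May 4, 2023, which is the last day of the consultation period.
The last day of the appeal period: May 4, 2023 + 28 days = June 1, 2023.
The date on which the refund becomes due: June 1, 2023 + 76 days = August 16, 2023. August 16, 2023 is a Wednesday, so no roll-forward applies.

August 16, 2023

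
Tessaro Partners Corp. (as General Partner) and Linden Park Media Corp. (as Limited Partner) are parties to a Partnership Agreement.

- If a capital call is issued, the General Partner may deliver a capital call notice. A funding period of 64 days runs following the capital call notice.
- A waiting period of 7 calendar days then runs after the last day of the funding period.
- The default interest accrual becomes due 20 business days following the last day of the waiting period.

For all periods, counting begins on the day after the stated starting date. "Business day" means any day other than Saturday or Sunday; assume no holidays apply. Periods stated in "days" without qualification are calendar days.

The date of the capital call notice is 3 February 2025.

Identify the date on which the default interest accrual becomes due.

The last day of the funding period: 64 calendar days after 3 February 2025 is 8 April 2025.
The last day of the waiting period: 7 calendar days after 8 April 2025 is 15 April 2025.
From Tuesday, 15 April 2025, 20 business days (Apr 16, Apr 17, Apr 18, Apr 21, …, May 9, May 12, May 13, skipping weekends) brings us to Tuesday, 13 May 2025, which is the date on which the default interest accrual becomes due.

13 May 2025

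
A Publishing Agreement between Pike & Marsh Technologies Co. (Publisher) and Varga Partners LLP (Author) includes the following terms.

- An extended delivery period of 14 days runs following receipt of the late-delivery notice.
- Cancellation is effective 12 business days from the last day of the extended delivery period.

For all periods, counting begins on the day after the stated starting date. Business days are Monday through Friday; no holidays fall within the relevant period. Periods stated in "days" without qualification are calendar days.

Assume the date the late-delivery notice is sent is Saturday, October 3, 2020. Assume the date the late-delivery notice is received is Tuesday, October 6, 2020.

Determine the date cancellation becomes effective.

The last day of the extended delivery period: 14 calendar days after October 6, 2020 is October 20, 2020.
The date cancellation becomes effective: counting 12 business days from Tuesday, October 20, 2020 (Oct 21, Oct 22, Oct 23, Oct 26, …, Nov 3, Nov 4, Nov 5, skipping weekends) reaches Thursday, November 5, 2020.

November 5, 2020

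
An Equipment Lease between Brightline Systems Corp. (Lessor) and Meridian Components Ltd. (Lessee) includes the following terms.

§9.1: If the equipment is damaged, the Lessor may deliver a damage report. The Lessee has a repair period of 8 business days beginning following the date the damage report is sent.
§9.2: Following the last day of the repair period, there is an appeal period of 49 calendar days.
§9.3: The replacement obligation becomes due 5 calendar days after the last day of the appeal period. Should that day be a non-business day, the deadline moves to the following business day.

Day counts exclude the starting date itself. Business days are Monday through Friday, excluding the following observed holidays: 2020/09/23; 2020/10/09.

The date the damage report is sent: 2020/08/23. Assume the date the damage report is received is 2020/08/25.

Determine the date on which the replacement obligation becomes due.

2020/10/26

The last day of the repair period: counting 8 business days from Sunday, 2020/08/23 (Aug 24, Aug 25, Aug 26, Aug 27, Aug 28, Aug 31, Sep 1, Sep 2, skipping weekends) reaches Wednesday, 2020/09/02.
The last day of the appeal period: 49 calendar days after 2020/09/02 is 2020/10/21.
The date on which the replacement obligation becomes due: 5 calendar days after 2020/10/21 is 2020/10/26. 2020/10/26 is a Monday and is not a listed holiday, so no roll-forward applies.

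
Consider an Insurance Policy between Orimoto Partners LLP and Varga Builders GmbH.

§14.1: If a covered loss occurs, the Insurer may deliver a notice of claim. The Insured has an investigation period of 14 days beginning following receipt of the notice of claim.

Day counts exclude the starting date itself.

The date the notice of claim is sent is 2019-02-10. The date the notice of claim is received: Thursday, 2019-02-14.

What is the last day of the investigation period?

2019-02-28

The last day of the investigation period: 2019-02-14 + 14 days = 2019-02-28.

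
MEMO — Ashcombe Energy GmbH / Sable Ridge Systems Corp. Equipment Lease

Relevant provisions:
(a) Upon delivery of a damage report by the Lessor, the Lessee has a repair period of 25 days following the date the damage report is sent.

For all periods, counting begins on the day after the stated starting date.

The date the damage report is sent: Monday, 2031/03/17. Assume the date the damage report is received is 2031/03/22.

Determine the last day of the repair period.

2031/04/11

Adding 25 calendar days to 2031/03/17 gives 2031/04/11, which is the last day of the repair period.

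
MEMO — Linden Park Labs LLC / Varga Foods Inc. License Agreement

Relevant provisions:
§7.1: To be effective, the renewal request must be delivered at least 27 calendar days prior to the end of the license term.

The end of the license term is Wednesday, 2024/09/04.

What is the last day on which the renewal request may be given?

2024/08/08

2024/09/04 minus 27 days is 2024/08/08.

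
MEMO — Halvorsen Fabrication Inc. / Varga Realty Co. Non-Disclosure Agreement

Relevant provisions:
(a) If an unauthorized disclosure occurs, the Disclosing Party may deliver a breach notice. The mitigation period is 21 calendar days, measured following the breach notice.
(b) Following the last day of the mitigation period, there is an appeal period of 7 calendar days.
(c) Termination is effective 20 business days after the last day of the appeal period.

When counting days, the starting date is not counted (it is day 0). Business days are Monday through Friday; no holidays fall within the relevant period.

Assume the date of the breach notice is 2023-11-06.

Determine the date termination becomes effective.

The last day of the mitigation period: 2023-11-06 + 21 days = 2023-11-27.
Adding 7 calendar days to 2023-11-27 gives 2023-12-04, which is the last day of the appeal period.
The date termination becomes effective: 20 business days after Monday, 2023-12-04, skipping weekends — Dec 5, Dec 6, Dec 7, Dec 8, …, Dec 28, Dec 29, Jan 1 — lands on Monday, 2024-01-01.

2024-01-01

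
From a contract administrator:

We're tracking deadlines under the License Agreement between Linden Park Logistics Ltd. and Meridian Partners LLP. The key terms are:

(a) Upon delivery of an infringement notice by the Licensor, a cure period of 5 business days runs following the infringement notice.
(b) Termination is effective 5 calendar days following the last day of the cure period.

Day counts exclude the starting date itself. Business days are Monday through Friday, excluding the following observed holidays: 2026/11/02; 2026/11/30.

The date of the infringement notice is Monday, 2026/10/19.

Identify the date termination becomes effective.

The last day of the cure period: 5 business days after Monday, 2026/10/19, skipping weekends — Oct 20, Oct 21, Oct 22, Oct 23, Oct 26 — lands on Monday, 2026/10/26.
Adding 5 calendar days to 2026/10/26 gives 2026/10/31, which is the date termination becomes effective.

2026/10/31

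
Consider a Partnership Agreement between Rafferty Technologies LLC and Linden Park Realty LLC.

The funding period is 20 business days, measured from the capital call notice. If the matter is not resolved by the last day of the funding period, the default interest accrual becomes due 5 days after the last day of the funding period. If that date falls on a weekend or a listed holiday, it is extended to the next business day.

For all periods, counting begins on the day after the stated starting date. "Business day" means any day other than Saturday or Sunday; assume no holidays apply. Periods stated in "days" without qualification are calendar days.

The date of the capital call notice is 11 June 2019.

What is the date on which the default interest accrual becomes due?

15 July 2019

The last day of the funding period: counting 20 business days from Tuesday, 11 June 2019 (Jun 12, Jun 13, Jun 14, Jun 17, …, Jul 5, Jul 8, Jul 9, skipping weekends) reaches Tuesday, 9 July 2019.
The date on which the default interest accrual becomes due: 9 July 2019 + 5 days = 14 July 2019. That falls on a Sunday, so it rolls to the next business day, Monday, 15 July 2019.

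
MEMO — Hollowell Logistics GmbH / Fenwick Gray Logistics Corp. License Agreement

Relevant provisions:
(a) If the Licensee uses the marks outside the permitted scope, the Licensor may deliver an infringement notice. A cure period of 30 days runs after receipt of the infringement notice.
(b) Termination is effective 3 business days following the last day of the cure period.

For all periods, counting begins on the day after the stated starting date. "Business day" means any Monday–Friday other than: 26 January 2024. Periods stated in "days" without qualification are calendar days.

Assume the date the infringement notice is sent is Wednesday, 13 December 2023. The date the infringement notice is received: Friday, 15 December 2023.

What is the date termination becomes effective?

The last day of the cure period: 30 calendar days after 15 December 2023 is 14 January 2024.
From Sunday, 14 January 2024, 3 business days (Jan 15, Jan 16, Jan 17, skipping weekends) brings us to Wednesday, 17 January 2024, which is the date termination becomes effective.

17 January 2024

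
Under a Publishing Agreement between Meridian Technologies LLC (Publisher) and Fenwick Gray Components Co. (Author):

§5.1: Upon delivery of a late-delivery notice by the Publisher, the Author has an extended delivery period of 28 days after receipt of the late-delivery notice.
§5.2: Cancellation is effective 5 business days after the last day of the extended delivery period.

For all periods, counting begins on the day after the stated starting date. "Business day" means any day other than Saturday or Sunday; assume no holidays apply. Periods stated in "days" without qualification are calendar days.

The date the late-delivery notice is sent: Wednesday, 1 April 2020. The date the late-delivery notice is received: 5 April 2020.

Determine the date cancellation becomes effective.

8 May 2020

The last day of the extended delivery period: 28 calendar days after 5 April 2020 is 3 May 2020.
The date cancellation becomes effective: 5 business days after Sunday, 3 May 2020, skipping weekends — May 4, May 5, May 6, May 7, May 8 — lands on Friday, 8 May 2020.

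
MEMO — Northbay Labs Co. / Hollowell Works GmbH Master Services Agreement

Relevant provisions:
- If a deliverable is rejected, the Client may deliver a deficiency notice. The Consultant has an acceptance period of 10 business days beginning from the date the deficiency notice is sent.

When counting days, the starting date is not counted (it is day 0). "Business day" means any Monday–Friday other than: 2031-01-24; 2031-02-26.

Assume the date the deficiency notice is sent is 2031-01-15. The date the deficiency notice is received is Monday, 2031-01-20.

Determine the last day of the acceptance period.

2031-01-30

From Wednesday, 2031-01-15, 10 business days (Jan 16, Jan 17, Jan 20, Jan 21, Jan 22, Jan 23, Jan 27, Jan 28, Jan 29, Jan 30, skipping weekends and the listed holiday on Jan 24) brings us to Thursday, 2031-01-30, which is the last day of the acceptance period.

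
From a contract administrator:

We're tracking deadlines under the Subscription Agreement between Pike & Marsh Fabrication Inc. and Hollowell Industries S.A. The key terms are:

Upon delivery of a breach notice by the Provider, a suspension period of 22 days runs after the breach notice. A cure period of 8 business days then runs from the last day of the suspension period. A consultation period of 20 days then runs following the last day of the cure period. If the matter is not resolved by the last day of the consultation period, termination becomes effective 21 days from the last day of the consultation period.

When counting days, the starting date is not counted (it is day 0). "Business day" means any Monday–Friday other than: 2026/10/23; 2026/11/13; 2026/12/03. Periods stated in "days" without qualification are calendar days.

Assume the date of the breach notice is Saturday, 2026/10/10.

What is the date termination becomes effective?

2026/12/22

The last day of the suspension period: 2026/10/10 + 22 days = 2026/11/01.
The last day of the cure period: counting 8 business days from Sunday, 2026/11/01 (Nov 2, Nov 3, Nov 4, Nov 5, Nov 6, Nov 9, Nov 10, Nov 11, skipping weekends) reaches Wednesday, 2026/11/11.
Adding 20 calendar days to 2026/11/11 gives 2026/12/01, which is the last day of the consultation period.
The date termination becomes effective: 21 calendar days after 2026/12/01 is 2026/12/22.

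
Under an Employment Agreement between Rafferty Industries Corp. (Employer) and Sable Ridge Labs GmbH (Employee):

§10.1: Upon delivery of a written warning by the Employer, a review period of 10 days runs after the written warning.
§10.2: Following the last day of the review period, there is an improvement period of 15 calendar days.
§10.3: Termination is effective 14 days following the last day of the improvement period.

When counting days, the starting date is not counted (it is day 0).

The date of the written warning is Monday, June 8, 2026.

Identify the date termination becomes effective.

The last day of the review period: 10 calendar days after June 8, 2026 is June 18, 2026.
Adding 15 calendar days to June 18, 2026 gives July 3, 2026, which is the last day of the improvement period.
The date termination becomes effective: 14 calendar days after July 3, 2026 is July 17, 2026.

July 17, 2026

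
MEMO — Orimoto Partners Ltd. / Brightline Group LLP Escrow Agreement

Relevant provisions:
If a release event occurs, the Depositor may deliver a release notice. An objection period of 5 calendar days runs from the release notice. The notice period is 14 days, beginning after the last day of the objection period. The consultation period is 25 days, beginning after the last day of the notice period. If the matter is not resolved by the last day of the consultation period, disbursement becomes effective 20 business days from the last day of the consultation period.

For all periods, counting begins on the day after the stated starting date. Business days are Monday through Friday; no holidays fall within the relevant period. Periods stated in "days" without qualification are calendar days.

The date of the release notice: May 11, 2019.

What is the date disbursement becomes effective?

Jul 22, 2019

The last day of the objection period: 5 calendar days after May 11, 2019 is May 16, 2019.
The last day of the notice period: May 16, 2019 + 14 days = May 30, 2019.
The last day of the consultation period: May 30, 2019 + 25 days = Jun 24, 2019.
From Monday, Jun 24, 2019, 20 business days (Jun 25, Jun 26, Jun 27, Jun 28, …, Jul 18, Jul 19, Jul 22, skipping weekends) brings us to Monday, Jul 22, 2019, which is the date disbursement becomes effective.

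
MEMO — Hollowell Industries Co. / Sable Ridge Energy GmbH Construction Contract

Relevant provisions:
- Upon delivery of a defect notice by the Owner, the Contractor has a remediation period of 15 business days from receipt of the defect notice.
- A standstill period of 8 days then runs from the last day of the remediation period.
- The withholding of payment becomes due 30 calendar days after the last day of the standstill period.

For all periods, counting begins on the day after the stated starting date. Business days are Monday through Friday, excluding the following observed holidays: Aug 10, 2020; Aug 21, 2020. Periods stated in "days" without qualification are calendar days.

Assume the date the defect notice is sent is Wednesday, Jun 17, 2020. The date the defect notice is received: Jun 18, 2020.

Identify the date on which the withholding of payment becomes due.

Aug 16, 2020

From Thursday, Jun 18, 2020, 15 business days (Jun 19, Jun 22, Jun 23, Jun 24, …, Jul 7, Jul 8, Jul 9, skipping weekends) brings us to Thursday, Jul 9, 2020, which is the last day of the remediation period.
The last day of the standstill period: 8 calendar days after Jul 9, 2020 is Jul 17, 2020.
Adding 30 calendar days to Jul 17, 2020 gives Aug 16, 2020, which is the date on which the withholding of payment becomes due.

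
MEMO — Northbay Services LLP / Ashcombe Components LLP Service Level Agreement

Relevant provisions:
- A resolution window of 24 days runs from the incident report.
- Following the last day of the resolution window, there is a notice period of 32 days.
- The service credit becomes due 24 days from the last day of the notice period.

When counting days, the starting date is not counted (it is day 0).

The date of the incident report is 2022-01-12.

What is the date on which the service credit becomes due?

2022-04-02

The last day of the resolution window: 24 calendar days after 2022-01-12 is 2022-02-05.
The last day of the notice period: 32 calendar days after 2022-02-05 is 2022-03-09.
The date on which the service credit becomes due: 2022-03-09 + 24 days = 2022-04-02.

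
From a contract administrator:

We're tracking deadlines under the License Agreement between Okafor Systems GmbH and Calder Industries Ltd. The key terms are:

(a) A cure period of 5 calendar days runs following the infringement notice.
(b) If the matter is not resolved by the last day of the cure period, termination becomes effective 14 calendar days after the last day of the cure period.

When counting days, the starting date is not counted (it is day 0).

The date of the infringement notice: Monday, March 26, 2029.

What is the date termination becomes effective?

The last day of the cure period: March 26, 2029 + 5 days = March 31, 2029.
Adding 14 calendar days to March 31, 2029 gives April 14, 2029, which is the date termination becomes effective.

April 14, 2029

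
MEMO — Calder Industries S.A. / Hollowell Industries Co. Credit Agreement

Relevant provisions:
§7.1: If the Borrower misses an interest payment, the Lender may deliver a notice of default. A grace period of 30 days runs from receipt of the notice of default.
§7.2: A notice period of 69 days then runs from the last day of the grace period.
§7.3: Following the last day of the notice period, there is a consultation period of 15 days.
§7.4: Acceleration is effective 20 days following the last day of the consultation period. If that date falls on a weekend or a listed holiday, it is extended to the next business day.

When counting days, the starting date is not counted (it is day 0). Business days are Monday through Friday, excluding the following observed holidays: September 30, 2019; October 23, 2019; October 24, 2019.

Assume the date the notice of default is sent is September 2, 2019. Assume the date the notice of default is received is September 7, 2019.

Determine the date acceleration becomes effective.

The last day of the grace period: September 7, 2019 + 30 days = October 7, 2019.
The last day of the notice period: October 7, 2019 + 69 days = December 15, 2019.
Adding 15 calendar days to December 15, 2019 gives December 30, 2019, which is the last day of the consultation period.
The date acceleration becomes effective: 20 calendar days after December 30, 2019 is January 19, 2020. That falls on a Sunday, so it rolls to the next business day, Monday, January 20, 2020.

January 20, 2020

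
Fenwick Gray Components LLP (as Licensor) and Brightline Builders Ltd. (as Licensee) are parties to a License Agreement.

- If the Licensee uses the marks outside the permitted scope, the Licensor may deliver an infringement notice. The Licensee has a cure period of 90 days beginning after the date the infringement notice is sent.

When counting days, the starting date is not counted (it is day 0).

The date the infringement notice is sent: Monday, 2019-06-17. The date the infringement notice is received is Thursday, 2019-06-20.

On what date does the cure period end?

The last day of the cure period: 90 calendar days after 2019-06-17 is 2019-09-15.

2019-09-15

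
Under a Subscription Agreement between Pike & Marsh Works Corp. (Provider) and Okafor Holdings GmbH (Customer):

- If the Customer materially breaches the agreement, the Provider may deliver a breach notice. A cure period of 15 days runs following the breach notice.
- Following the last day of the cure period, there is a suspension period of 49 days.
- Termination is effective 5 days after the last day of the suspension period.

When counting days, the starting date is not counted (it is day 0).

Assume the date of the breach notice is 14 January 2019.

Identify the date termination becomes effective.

24 March 2019

The last day of the cure period: 14 January 2019 + 15 days = 29 January 2019.
Adding 49 calendar days to 29 January 2019 gives 19 March 2019, which is the last day of the suspension period.
The date termination becomes effective: 19 March 2019 + 5 days = 24 March 2019.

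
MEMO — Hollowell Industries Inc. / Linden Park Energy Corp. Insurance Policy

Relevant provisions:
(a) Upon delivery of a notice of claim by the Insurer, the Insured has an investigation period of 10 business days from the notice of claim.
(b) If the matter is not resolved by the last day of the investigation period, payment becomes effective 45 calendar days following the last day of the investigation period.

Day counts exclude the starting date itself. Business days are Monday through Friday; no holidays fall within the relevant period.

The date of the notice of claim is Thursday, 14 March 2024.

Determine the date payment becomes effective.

12 May 2024

The last day of the investigation period: counting 10 business days from Thursday, 14 March 2024 (Mar 15, Mar 18, Mar 19, Mar 20, Mar 21, Mar 22, Mar 25, Mar 26, Mar 27, Mar 28, skipping weekends) reaches Thursday, 28 March 2024.
Adding 45 calendar days to 28 March 2024 gives 12 May 2024, which is the date payment becomes effective.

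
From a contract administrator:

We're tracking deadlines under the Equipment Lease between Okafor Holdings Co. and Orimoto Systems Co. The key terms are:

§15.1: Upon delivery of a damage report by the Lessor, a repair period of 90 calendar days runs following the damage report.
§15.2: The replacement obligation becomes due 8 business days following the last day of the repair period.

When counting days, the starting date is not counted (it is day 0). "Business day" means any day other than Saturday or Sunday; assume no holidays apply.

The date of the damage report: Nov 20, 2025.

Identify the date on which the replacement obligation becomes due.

The last day of the repair period: 90 calendar days after Nov 20, 2025 is Feb 18, 2026.
The date on which the replacement obligation becomes due: 8 business days after Wednesday, Feb 18, 2026, skipping weekends — Feb 19, Feb 20, Feb 23, Feb 24, Feb 25, Feb 26, Feb 27, Mar 2 — lands on Monday, Mar 2, 2026.

Mar 2, 2026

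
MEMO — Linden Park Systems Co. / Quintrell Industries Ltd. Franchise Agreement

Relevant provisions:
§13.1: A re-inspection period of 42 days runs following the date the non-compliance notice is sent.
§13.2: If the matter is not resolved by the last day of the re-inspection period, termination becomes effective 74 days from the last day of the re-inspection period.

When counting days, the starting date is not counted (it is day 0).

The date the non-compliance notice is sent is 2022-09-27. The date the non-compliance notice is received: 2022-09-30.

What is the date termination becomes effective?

The last day of the re-inspection period: 2022-09-27 + 42 days = 2022-11-08.
Adding 74 calendar days to 2022-11-08 gives 2023-01-21, which is the date termination becomes effective.

2023-01-21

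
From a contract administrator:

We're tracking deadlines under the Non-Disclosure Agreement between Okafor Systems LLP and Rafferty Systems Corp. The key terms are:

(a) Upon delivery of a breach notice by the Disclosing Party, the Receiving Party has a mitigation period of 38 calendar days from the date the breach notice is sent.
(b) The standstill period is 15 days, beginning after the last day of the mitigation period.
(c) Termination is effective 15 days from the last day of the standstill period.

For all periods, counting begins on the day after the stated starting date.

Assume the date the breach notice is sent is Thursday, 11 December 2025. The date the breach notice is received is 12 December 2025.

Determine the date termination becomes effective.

The last day of the mitigation period: 11 December 2025 + 38 days = 18 January 2026.
The last day of the standstill period: 15 calendar days after 18 January 2026 is 2 February 2026.
The date termination becomes effective: 15 calendar days after 2 February 2026 is 17 February 2026.

17 February 2026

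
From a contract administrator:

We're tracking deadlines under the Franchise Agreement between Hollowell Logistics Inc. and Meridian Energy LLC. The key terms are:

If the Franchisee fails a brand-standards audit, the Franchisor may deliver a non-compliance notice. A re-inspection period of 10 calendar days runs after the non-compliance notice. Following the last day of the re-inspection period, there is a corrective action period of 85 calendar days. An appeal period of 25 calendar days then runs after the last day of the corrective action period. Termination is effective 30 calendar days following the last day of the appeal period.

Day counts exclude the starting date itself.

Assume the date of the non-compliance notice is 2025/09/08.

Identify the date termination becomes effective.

2026/02/05

The last day of the re-inspection period: 2025/09/08 + 10 days = 2025/09/18.
Adding 85 calendar days to 2025/09/18 gives 2025/12/12, which is the last day of the corrective action period.
The last day of the appeal period: 2025/12/12 + 25 days = 2026/01/06.
The date termination becomes effective: 2026/01/06 + 30 days = 2026/02/05.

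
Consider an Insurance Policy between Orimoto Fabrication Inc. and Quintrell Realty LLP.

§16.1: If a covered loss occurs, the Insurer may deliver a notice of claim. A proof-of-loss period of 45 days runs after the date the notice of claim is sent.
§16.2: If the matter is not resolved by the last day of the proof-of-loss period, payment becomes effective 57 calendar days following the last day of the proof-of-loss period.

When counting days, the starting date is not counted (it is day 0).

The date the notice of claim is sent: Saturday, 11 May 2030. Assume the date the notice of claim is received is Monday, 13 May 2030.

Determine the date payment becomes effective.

21 August 2030

The last day of the proof-of-loss period: 11 May 2030 + 45 days = 25 June 2030.
The date payment becomes effective: 57 calendar days after 25 June 2030 is 21 August 2030.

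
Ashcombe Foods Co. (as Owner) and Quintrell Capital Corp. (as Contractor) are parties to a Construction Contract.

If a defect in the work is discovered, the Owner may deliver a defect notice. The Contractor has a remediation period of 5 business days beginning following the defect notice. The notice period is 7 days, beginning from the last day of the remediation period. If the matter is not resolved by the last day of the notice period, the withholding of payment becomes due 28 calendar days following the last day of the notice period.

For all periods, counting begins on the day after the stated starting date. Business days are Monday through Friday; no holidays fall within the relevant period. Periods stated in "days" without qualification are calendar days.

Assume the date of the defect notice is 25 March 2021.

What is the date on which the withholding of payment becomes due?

From Thursday, 25 March 2021, 5 business days (Mar 26, Mar 29, Mar 30, Mar 31, Apr 1, skipping weekends) brings us to Thursday, 1 April 2021, which is the last day of the remediation period.
The last day of the notice period: 1 April 2021 + 7 days = 8 April 2021.
Adding 28 calendar days to 8 April 2021 gives 6 May 2021, which is the date on which the withholding of payment becomes due.

6 May 2021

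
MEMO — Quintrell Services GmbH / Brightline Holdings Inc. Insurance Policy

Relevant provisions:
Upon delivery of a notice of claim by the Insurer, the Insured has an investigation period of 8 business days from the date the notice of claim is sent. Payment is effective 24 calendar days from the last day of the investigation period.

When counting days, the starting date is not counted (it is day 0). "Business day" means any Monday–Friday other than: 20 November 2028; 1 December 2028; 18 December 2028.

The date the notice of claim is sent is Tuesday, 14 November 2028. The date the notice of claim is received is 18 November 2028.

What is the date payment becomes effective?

From Tuesday, 14 November 2028, 8 business days (Nov 15, Nov 16, Nov 17, Nov 21, Nov 22, Nov 23, Nov 24, Nov 27, skipping weekends and the listed holiday on Nov 20) brings us to Monday, 27 November 2028, which is the last day of the investigation period.
Adding 24 calendar days to 27 November 2028 gives 21 December 2028, which is the date payment becomes effective.

21 December 2028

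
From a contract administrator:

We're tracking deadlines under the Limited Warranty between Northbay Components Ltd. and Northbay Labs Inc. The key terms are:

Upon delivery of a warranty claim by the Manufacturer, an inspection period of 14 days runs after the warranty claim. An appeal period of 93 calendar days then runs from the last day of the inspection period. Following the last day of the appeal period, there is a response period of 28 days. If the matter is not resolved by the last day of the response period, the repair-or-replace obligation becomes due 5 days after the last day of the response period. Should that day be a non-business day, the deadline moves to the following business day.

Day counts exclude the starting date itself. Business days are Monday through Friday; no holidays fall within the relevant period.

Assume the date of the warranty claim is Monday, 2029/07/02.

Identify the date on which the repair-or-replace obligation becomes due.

2029/11/19

The last day of the inspection period: 14 calendar days after 2029/07/02 is 2029/07/16.
Adding 93 calendar days to 2029/07/16 gives 2029/10/17, which is the last day of the appeal period.
The last day of the response period: 2029/10/17 + 28 days = 2029/11/14.
The date on which the repair-or-replace obligation becomes due: 2029/11/14 + 5 days = 2029/11/19. 2029/11/19 is a Monday, so no roll-forward applies.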